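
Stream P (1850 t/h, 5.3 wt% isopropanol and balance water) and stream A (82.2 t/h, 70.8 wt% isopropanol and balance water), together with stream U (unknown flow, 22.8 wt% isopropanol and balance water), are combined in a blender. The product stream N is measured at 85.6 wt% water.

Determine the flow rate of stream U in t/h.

Let U be the unknown flow. Total out = 1932.2 + U.
water balance: 1776 + 0.772·U = 0.856·(1932.2 + U)
(0.772 − 0.856)·U = 0.856×1932.2 − 1776 = -121.99
U = -121.99 / -0.084 = 1452.3 t/h

1452 t/h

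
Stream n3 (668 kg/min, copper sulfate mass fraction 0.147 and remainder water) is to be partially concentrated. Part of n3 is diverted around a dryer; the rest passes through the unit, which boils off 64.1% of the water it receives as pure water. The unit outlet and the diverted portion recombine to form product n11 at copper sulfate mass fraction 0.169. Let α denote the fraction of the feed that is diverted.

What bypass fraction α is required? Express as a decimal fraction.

0.762

All 668×0.147 = 98.196 kg/min of copper sulfate reaches n11, so n11 = 98.196/0.169 = 581.04 kg/min and vapour = 86.959 kg/min.
The evaporator receives (1−α)·668 of feed at 0.853 water and removes 0.641 of that water:
0.641×0.853×(1−α)×668 = 86.959
(1−α) = 86.959/365.24 = 0.2381;  α = 0.7619.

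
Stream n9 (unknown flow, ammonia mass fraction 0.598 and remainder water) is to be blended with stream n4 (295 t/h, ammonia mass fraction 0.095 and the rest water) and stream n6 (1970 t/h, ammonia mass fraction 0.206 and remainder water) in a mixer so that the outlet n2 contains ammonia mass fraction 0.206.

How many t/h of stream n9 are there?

83.53 t/h

Let n9 be the unknown flow. Total out = 2265 + n9.
ammonia balance: 433.84 + 0.598·n9 = 0.206·(2265 + n9)
(0.598 − 0.206)·n9 = 0.206×2265 − 433.84 = 32.745
n9 = 32.745 / 0.392 = 83.533 t/h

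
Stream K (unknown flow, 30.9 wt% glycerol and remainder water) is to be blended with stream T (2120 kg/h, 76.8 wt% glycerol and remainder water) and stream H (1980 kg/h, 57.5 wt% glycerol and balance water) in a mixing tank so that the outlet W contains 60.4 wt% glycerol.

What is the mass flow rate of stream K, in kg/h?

983.9 kg/h

Let K be the unknown flow. Total out = 4100 + K.
glycerol balance: 2766.7 + 0.309·K = 0.604·(4100 + K)
(0.309 − 0.604)·K = 0.604×4100 − 2766.7 = -290.26
K = -290.26 / -0.295 = 983.93 kg/h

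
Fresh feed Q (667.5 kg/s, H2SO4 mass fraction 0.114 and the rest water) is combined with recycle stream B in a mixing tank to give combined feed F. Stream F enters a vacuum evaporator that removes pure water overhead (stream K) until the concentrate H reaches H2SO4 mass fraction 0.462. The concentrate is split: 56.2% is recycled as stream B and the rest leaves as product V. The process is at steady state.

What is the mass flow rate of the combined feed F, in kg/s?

878.8 kg/s

Overall H2SO4 balance (none leaves overhead): H2SO4 in fresh feed = H2SO4 in product, i.e. 667.5×0.114 = (1−0.562)·H·0.462.
H = 76.095/(0.462×0.438) = 376.05 kg/s.
Recycle B = 0.562×376.05 = 211.34 kg/s.
Combined feed F = 667.5 + 211.34 = 878.84 kg/s.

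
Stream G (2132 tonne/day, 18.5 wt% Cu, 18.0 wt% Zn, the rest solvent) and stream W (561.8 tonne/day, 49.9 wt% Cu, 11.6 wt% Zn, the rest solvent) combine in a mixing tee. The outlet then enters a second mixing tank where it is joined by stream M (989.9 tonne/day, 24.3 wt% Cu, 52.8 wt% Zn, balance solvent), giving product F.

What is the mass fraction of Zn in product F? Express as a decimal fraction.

Overall, product flow = 3683.7 tonne/day.
Zn in = 2132×0.180 + 561.8×0.116 + 989.9×0.528 = 971.6 tonne/day.
Zn fraction in F = 0.2638.

0.2638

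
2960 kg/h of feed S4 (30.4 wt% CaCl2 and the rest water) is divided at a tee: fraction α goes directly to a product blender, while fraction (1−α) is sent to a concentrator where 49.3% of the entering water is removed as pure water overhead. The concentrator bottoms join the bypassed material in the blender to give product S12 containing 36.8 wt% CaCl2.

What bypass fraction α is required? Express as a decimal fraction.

0.493

All 2960×0.304 = 899.84 kg/h of CaCl2 reaches S12, so S12 = 899.84/0.368 = 2445.2 kg/h and vapour = 514.78 kg/h.
The evaporator receives (1−α)·2960 of feed at 0.696 water and removes 0.493 of that water:
0.493×0.696×(1−α)×2960 = 514.78
(1−α) = 514.78/1015.7 = 0.5068;  α = 0.4932.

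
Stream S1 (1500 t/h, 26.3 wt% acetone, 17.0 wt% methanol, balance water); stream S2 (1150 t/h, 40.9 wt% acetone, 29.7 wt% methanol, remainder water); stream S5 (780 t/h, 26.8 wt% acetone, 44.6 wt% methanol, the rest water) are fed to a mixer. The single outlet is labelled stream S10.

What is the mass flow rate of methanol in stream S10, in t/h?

944.4 t/h

methanol out = methanol in = 1500×0.170 + 1150×0.297 + 780×0.446 = 944.43 t/h.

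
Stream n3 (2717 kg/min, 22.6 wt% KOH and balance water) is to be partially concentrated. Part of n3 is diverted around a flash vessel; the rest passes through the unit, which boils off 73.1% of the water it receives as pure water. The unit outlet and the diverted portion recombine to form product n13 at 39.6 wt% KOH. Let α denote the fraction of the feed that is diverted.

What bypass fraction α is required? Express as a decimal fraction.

All 2717×0.226 = 614.04 kg/min of KOH reaches n13, so n13 = 614.04/0.396 = 1550.6 kg/min and vapour = 1166.4 kg/min.
The evaporator receives (1−α)·2717 of feed at 0.774 water and removes 0.731 of that water:
0.731×0.774×(1−α)×2717 = 1166.4
(1−α) = 1166.4/1537.3 = 0.7587;  α = 0.2413.

0.241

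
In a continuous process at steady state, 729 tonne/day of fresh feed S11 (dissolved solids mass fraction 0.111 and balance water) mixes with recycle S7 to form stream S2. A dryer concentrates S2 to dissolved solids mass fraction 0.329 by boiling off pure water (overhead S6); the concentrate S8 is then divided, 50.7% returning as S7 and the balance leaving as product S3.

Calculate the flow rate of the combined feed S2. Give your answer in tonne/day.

981.9 tonne/day

Overall dissolved solids balance (none leaves overhead): dissolved solids in fresh feed = dissolved solids in product, i.e. 729×0.111 = (1−0.507)·S8·0.329.
S8 = 80.919/(0.329×0.493) = 498.89 tonne/day.
Recycle S7 = 0.507×498.89 = 252.94 tonne/day.
Combined feed S2 = 729 + 252.94 = 981.94 tonne/day.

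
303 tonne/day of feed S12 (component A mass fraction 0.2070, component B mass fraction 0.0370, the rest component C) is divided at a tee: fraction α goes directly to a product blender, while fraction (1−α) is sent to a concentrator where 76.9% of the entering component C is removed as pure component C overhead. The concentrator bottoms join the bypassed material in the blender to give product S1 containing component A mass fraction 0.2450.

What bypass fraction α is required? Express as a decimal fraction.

All 303×0.207 = 62.721 tonne/day of component A reaches S1, so S1 = 62.721/0.245 = 256 tonne/day and vapour = 46.996 tonne/day.
The evaporator receives (1−α)·303 of feed at 0.756 component C and removes 0.769 of that component C:
0.769×0.756×(1−α)×303 = 46.996
(1−α) = 46.996/176.15 = 0.2668;  α = 0.7332.

0.733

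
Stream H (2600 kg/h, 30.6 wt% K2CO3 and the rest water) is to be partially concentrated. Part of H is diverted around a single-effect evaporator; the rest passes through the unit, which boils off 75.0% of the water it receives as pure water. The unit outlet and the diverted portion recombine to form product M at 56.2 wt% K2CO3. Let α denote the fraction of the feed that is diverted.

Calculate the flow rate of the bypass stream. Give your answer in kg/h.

324.6 kg/h

All 2600×0.306 = 795.6 kg/h of K2CO3 reaches M, so M = 795.6/0.562 = 1415.7 kg/h and vapour = 1184.3 kg/h.
The evaporator receives (1−α)·2600 of feed at 0.694 water and removes 0.750 of that water:
0.750×0.694×(1−α)×2600 = 1184.3
(1−α) = 1184.3/1353.3 = 0.8752;  α = 0.1248.
Bypass flow = 0.1248×2600 = 324.61 kg/h.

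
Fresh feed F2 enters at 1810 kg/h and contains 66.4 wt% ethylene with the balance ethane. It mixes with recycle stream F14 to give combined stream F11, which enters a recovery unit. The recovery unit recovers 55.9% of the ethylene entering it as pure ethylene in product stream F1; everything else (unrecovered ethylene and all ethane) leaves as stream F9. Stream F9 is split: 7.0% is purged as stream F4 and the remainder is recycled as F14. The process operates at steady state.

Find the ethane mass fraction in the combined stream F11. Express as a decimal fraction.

0.810

ethane enters only via F2 and leaves only via the purge: 1810×0.336 = 0.070×(ethane in F9), and the recovery unit passes all ethane, so ethane in F11 = ethane in F9 = 8688 kg/h.
ethylene in F11: m_A = 1810×0.664 + (1−0.070)·(1−0.559)·m_A, so m_A = 1201.8/0.5899 = 2037.5 kg/h.
F11 = 2037.5 + 8688 = 10725 kg/h.
ethane fraction in F11 = 8688/10725 = 0.810.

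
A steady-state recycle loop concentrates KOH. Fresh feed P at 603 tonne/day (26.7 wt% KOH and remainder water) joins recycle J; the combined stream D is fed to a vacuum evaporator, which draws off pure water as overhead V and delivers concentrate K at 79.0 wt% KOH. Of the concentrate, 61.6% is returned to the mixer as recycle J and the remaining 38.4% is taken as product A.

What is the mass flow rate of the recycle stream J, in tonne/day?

Overall KOH balance (none leaves overhead): KOH in fresh feed = KOH in product, i.e. 603×0.267 = (1−0.616)·K·0.790.
K = 161/(0.790×0.384) = 530.73 tonne/day.
Recycle J = 0.616×530.73 = 326.93 tonne/day.

326.9 tonne/day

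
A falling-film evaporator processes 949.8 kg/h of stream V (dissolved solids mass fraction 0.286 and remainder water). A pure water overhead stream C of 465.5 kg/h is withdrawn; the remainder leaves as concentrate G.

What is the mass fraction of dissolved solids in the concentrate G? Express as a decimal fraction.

0.561

dissolved solids is not removed: 949.8×0.286 = 271.64 kg/h of dissolved solids enters G.
Concentrate = 949.8 − 465.5 = 484.3 kg/h.
Mass fraction = 271.64/484.3 = 0.561.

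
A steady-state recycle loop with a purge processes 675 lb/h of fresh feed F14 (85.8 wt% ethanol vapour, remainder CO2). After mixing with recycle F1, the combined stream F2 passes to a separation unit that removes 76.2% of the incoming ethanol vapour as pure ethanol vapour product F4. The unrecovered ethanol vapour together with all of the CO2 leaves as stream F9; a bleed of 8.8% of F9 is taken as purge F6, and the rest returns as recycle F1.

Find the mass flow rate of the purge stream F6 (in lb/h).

111.3 lb/h

CO2 enters only via F14 and leaves only via the purge: 675×0.142 = 0.088×(CO2 in F9), and the separation unit passes all CO2, so CO2 in F2 = CO2 in F9 = 1089.2 lb/h.
ethanol vapour in F2: m_A = 675×0.858 + (1−0.088)·(1−0.762)·m_A, so m_A = 579.15/0.7829 = 739.71 lb/h.
F9 = (1−0.762)×739.71 + 1089.2 = 1265.3 lb/h.
Purge F6 = 0.088×1265.3 = 111.34 lb/h.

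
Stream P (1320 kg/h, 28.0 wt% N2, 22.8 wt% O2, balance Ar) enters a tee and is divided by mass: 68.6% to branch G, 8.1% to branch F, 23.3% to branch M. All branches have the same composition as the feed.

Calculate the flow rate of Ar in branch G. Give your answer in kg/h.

445.5 kg/h

Branch G total = 0.686×1320 = 905.52 kg/h.
Ar in G = 0.492×905.52 = 445.52 kg/h.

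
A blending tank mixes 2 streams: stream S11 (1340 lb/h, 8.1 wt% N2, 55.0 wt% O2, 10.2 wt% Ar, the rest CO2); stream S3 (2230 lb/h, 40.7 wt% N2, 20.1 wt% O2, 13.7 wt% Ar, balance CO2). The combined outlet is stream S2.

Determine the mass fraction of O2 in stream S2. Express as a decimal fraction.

Total flow out = 1340 + 2230 = 3570 lb/h.
O2 in = 1340×0.550 + 2230×0.201 = 1185.2 lb/h.
O2 mass fraction in S2 = 1185.2/3570 = 0.3320.

0.3320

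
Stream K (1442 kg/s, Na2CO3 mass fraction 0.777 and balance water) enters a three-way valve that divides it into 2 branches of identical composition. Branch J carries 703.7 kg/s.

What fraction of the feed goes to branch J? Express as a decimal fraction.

0.488

Fraction to J = 703.7/1442 = 0.4880.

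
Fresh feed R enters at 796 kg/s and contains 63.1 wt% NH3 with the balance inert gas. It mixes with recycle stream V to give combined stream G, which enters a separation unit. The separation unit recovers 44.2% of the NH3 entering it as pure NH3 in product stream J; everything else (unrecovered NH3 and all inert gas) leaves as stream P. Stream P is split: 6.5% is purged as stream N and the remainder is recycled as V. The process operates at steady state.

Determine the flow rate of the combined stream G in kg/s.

inert gas enters only via R and leaves only via the purge: 796×0.369 = 0.065×(inert gas in P), and the separation unit passes all inert gas, so inert gas in G = inert gas in P = 4518.8 kg/s.
NH3 in G: m_A = 796×0.631 + (1−0.065)·(1−0.442)·m_A, so m_A = 502.28/0.4783 = 1050.2 kg/s.
G = 1050.2 + 4518.8 = 5569 kg/s.

5569 kg/s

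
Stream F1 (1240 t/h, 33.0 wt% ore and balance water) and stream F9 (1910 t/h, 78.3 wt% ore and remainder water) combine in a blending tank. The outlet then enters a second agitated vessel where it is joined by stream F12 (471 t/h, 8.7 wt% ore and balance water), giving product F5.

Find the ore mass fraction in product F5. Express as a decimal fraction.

0.537

Overall, product flow = 3621 t/h.
ore in = 1240×0.330 + 1910×0.783 + 471×0.087 = 1945.7 t/h.
ore fraction in F5 = 0.537.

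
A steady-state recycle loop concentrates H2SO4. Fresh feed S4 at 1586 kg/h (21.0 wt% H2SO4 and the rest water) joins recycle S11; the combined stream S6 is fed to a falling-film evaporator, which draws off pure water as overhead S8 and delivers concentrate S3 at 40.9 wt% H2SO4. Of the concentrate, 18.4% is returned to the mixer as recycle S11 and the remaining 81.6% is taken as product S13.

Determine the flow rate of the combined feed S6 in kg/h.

Overall H2SO4 balance (none leaves overhead): H2SO4 in fresh feed = H2SO4 in product, i.e. 1586×0.210 = (1−0.184)·S3·0.409.
S3 = 333.06/(0.409×0.816) = 997.95 kg/h.
Recycle S11 = 0.184×997.95 = 183.62 kg/h.
Combined feed S6 = 1586 + 183.62 = 1769.6 kg/h.

1770 kg/h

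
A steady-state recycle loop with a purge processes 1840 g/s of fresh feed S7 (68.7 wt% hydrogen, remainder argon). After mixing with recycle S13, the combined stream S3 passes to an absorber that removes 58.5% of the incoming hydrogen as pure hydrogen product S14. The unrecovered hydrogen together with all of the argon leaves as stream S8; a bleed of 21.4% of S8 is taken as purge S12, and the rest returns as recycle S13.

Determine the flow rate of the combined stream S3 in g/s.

argon enters only via S7 and leaves only via the purge: 1840×0.313 = 0.214×(argon in S8), and the absorber passes all argon, so argon in S3 = argon in S8 = 2691.2 g/s.
hydrogen in S3: m_A = 1840×0.687 + (1−0.214)·(1−0.585)·m_A, so m_A = 1264.1/0.6738 = 1876 g/s.
S3 = 1876 + 2691.2 = 4567.2 g/s.

4567 g/s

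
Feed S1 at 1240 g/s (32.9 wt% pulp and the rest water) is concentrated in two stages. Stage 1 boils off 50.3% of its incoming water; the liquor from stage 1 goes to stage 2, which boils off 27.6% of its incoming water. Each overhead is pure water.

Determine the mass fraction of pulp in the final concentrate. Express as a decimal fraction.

0.577

water in feed = 1240×0.671 = 832.04 g/s.
After stage 1: water left = (1−0.503)×832.04 = 413.52; stream total = 821.48 g/s.
After stage 2: water left = (1−0.276)×413.52 = 299.39; final concentrate = 707.35 g/s.
pulp fraction = 407.96/707.35 = 0.577.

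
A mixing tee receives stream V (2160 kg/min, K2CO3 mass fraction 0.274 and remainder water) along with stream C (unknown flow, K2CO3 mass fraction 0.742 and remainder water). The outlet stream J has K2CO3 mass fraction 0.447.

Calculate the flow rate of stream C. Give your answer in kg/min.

Let C be the unknown flow. Total out = 2160 + C.
K2CO3 balance: 591.84 + 0.742·C = 0.447·(2160 + C)
(0.742 − 0.447)·C = 0.447×2160 − 591.84 = 373.68
C = 373.68 / 0.295 = 1266.7 kg/min

1267 kg/min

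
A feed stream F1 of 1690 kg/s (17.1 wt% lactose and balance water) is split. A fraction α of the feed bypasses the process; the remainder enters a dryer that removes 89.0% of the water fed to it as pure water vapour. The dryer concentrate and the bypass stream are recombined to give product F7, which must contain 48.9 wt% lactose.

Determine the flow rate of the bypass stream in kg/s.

200.4 kg/s

All 1690×0.171 = 288.99 kg/s of lactose reaches F7, so F7 = 288.99/0.489 = 590.98 kg/s and vapour = 1099 kg/s.
The evaporator receives (1−α)·1690 of feed at 0.829 water and removes 0.890 of that water:
0.890×0.829×(1−α)×1690 = 1099
(1−α) = 1099/1246.9 = 0.8814;  α = 0.1186.
Bypass flow = 0.1186×1690 = 200.43 kg/s.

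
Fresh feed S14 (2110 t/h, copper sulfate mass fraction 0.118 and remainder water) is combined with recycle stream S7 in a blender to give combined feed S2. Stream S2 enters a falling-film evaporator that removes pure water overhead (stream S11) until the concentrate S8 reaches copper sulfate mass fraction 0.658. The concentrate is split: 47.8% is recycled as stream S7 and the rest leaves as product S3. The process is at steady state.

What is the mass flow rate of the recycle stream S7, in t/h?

Overall copper sulfate balance (none leaves overhead): copper sulfate in fresh feed = copper sulfate in product, i.e. 2110×0.118 = (1−0.478)·S8·0.658.
S8 = 248.98/(0.658×0.522) = 724.88 t/h.
Recycle S7 = 0.478×724.88 = 346.49 t/h.

346.5 t/h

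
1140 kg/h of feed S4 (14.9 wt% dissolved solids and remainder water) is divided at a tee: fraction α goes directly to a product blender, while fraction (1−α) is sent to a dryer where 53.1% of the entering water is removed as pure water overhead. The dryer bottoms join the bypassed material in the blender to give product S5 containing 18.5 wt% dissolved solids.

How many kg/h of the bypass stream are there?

649.1 kg/h

All 1140×0.149 = 169.86 kg/h of dissolved solids reaches S5, so S5 = 169.86/0.185 = 918.16 kg/h and vapour = 221.84 kg/h.
The evaporator receives (1−α)·1140 of feed at 0.851 water and removes 0.531 of that water:
0.531×0.851×(1−α)×1140 = 221.84
(1−α) = 221.84/515.14 = 0.4306;  α = 0.5694.
Bypass flow = 0.5694×1140 = 649.08 kg/h.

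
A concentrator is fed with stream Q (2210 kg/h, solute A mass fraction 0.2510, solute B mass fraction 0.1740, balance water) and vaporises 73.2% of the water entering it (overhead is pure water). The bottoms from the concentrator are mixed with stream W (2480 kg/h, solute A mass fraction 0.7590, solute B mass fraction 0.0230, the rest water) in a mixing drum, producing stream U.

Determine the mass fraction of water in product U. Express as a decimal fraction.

0.2344

Vapour removed = 0.732×0.575×2210 = 930.19 kg/h; concentrate = 1279.8 kg/h.
water reaching the mixer = 340.56 (from concentrate) + 2480×0.218 = 881.2 kg/h.
Product flow = 1279.8 + 2480 = 3759.8 kg/h; water fraction = 0.2344.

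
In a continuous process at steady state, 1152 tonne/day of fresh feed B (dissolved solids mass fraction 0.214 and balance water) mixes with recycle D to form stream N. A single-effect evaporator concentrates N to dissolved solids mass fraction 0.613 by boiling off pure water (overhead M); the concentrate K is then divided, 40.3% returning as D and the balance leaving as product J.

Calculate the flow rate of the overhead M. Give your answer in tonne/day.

Overall dissolved solids balance (none leaves overhead): dissolved solids in fresh feed = dissolved solids in product, i.e. 1152×0.214 = (1−0.403)·K·0.613.
K = 246.53/(0.613×0.597) = 673.65 tonne/day.
Recycle D = 0.403×673.65 = 271.48 tonne/day.
Combined feed N = 1152 + 271.48 = 1423.5 tonne/day.
Overhead M = N − K = 1423.5 − 673.65 = 749.83 tonne/day.

749.8 tonne/day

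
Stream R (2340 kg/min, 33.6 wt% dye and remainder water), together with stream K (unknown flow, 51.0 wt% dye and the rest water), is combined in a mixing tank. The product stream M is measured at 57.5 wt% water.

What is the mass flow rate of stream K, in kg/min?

Let K be the unknown flow. Total out = 2340 + K.
water balance: 1553.8 + 0.490·K = 0.575·(2340 + K)
(0.490 − 0.575)·K = 0.575×2340 − 1553.8 = -208.26
K = -208.26 / -0.085 = 2450.1 kg/min

2450 kg/min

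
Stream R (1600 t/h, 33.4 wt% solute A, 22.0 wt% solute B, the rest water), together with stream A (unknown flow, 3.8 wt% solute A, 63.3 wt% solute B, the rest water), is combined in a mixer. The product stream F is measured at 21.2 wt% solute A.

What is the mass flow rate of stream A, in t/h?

Let A be the unknown flow. Total out = 1600 + A.
solute A balance: 534.4 + 0.038·A = 0.212·(1600 + A)
(0.038 − 0.212)·A = 0.212×1600 − 534.4 = -195.2
A = -195.2 / -0.174 = 1121.8 t/h

1122 t/h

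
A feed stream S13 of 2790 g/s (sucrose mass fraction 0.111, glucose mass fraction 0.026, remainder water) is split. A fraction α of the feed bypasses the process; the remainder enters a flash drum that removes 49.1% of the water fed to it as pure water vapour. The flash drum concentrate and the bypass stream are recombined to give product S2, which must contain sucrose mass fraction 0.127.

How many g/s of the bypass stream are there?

1960 g/s

All 2790×0.111 = 309.69 g/s of sucrose reaches S2, so S2 = 309.69/0.127 = 2438.5 g/s and vapour = 351.5 g/s.
The evaporator receives (1−α)·2790 of feed at 0.863 water and removes 0.491 of that water:
0.491×0.863×(1−α)×2790 = 351.5
(1−α) = 351.5/1182.2 = 0.2973;  α = 0.7027.
Bypass flow = 0.7027×2790 = 1960.5 g/s.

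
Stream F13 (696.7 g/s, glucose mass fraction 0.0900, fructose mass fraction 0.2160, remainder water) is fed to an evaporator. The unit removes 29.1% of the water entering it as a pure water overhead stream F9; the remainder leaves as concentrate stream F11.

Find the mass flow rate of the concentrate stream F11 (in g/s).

water entering = 696.7×0.694 = 483.51 g/s; overhead removed = 0.291×483.51 = 140.7 g/s.
Concentrate = 696.7 − 140.7 = 556 g/s.

556 g/s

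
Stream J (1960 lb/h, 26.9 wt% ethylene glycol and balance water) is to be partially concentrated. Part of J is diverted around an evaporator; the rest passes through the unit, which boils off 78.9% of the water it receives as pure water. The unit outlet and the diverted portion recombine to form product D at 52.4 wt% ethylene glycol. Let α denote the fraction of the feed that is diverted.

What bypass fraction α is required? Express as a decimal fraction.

0.156

All 1960×0.269 = 527.24 lb/h of ethylene glycol reaches D, so D = 527.24/0.524 = 1006.2 lb/h and vapour = 953.82 lb/h.
The evaporator receives (1−α)·1960 of feed at 0.731 water and removes 0.789 of that water:
0.789×0.731×(1−α)×1960 = 953.82
(1−α) = 953.82/1130.4 = 0.8438;  α = 0.1562.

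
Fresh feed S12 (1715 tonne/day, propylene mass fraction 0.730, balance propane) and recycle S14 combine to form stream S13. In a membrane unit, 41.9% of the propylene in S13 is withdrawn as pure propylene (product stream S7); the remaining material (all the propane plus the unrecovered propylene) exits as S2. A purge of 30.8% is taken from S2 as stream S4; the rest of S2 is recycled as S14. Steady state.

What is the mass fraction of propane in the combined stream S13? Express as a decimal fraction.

propane enters only via S12 and leaves only via the purge: 1715×0.270 = 0.308×(propane in S2), and the membrane unit passes all propane, so propane in S13 = propane in S2 = 1503.4 tonne/day.
propylene in S13: m_A = 1715×0.730 + (1−0.308)·(1−0.419)·m_A, so m_A = 1252/0.5979 = 2093.7 tonne/day.
S13 = 2093.7 + 1503.4 = 3597.2 tonne/day.
propane fraction in S13 = 1503.4/3597.2 = 0.418.

0.418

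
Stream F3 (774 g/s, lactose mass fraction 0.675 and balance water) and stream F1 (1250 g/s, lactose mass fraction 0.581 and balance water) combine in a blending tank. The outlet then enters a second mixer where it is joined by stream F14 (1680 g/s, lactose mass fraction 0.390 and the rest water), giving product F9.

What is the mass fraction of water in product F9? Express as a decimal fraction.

0.486

Overall, product flow = 3704 g/s.
water in = 774×0.325 + 1250×0.419 + 1680×0.610 = 1800.1 g/s.
water fraction in F9 = 0.486.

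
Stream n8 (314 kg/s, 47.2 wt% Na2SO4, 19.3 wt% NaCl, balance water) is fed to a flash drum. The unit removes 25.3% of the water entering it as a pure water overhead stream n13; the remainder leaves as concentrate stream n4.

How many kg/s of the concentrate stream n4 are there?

287.4 kg/s

water entering = 314×0.335 = 105.19 kg/s; overhead removed = 0.253×105.19 = 26.613 kg/s.
Concentrate = 314 − 26.613 = 287.39 kg/s.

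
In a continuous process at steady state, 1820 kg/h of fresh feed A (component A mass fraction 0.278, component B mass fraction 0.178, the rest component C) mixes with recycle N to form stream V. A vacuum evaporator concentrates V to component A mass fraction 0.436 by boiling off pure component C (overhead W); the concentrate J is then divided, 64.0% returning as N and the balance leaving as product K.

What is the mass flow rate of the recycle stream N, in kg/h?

2063 kg/h

Overall component A balance (none leaves overhead): component A in fresh feed = component A in product, i.e. 1820×0.278 = (1−0.640)·J·0.436.
J = 505.96/(0.436×0.360) = 3223.5 kg/h.
Recycle N = 0.640×3223.5 = 2063 kg/h.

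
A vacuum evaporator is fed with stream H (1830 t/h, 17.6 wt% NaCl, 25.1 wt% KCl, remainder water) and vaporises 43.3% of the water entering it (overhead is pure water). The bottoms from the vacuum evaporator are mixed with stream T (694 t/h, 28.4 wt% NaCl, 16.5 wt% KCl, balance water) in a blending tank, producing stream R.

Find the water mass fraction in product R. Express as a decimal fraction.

Vapour removed = 0.433×0.573×1830 = 454.04 t/h; concentrate = 1376 t/h.
water reaching the mixer = 594.55 (from concentrate) + 694×0.551 = 976.94 t/h.
Product flow = 1376 + 694 = 2070 t/h; water fraction = 0.472.

0.472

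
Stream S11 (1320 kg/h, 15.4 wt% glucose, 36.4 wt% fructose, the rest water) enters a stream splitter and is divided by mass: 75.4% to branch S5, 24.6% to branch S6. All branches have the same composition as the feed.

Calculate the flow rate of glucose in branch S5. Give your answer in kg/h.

153.3 kg/h

Branch S5 total = 0.754×1320 = 995.28 kg/h.
glucose in S5 = 0.154×995.28 = 153.27 kg/h.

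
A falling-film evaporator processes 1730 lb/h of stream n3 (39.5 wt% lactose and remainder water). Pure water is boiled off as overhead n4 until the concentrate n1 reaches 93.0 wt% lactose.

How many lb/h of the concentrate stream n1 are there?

lactose is conserved: 1730×0.395 = 683.35 lb/h all reports to the concentrate.
Concentrate = 683.35/(target fraction) = 734.78 lb/h.

734.8 lb/h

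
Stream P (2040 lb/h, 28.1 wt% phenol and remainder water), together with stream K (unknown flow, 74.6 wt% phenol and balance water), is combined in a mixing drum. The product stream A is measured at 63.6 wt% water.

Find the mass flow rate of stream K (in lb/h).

443.2 lb/h

Let K be the unknown flow. Total out = 2040 + K.
water balance: 1466.8 + 0.254·K = 0.636·(2040 + K)
(0.254 − 0.636)·K = 0.636×2040 − 1466.8 = -169.32
K = -169.32 / -0.382 = 443.25 lb/h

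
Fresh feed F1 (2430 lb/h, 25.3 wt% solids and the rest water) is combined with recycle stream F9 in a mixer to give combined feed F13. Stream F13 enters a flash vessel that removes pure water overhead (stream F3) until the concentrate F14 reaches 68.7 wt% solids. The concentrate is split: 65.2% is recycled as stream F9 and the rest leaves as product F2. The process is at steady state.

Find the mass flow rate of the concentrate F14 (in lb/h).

2572 lb/h

Overall solids balance (none leaves overhead): solids in fresh feed = solids in product, i.e. 2430×0.253 = (1−0.652)·F14·0.687.
F14 = 614.79/(0.687×0.348) = 2571.5 lb/h.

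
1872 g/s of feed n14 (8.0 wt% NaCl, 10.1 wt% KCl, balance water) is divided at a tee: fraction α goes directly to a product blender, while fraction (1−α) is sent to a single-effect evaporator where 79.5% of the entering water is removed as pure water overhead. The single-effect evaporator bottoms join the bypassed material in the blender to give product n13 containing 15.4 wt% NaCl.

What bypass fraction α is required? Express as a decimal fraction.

0.262

All 1872×0.080 = 149.76 g/s of NaCl reaches n13, so n13 = 149.76/0.154 = 972.47 g/s and vapour = 899.53 g/s.
The evaporator receives (1−α)·1872 of feed at 0.819 water and removes 0.795 of that water:
0.795×0.819×(1−α)×1872 = 899.53
(1−α) = 899.53/1218.9 = 0.7380;  α = 0.2620.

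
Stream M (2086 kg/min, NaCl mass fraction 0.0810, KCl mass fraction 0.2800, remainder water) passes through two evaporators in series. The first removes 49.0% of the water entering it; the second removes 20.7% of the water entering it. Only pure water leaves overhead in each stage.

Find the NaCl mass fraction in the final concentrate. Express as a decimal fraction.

0.1308

water in feed = 2086×0.639 = 1333 kg/min.
After stage 1: water left = (1−0.490)×1333 = 679.81; stream total = 1432.9 kg/min.
After stage 2: water left = (1−0.207)×679.81 = 539.09; final concentrate = 1292.1 kg/min.
NaCl fraction = 168.97/1292.1 = 0.1308.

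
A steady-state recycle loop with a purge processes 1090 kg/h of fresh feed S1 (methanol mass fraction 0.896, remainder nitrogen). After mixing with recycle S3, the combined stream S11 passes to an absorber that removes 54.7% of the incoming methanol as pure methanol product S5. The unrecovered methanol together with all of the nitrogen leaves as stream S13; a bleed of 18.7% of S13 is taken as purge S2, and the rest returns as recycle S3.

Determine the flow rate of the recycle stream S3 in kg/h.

1062 kg/h

nitrogen enters only via S1 and leaves only via the purge: 1090×0.104 = 0.187×(nitrogen in S13), and the absorber passes all nitrogen, so nitrogen in S11 = nitrogen in S13 = 606.2 kg/h.
methanol in S11: m_A = 1090×0.896 + (1−0.187)·(1−0.547)·m_A, so m_A = 976.64/0.6317 = 1546 kg/h.
S13 = (1−0.547)×1546 + 606.2 = 1306.6 kg/h.
Recycle S3 = (1−0.187)×1306.6 = 1062.2 kg/h.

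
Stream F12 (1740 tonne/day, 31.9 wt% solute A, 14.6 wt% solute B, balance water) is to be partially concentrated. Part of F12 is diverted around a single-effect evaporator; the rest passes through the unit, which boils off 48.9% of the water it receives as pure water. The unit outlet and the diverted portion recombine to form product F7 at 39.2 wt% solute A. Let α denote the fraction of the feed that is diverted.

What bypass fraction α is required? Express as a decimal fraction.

0.288

All 1740×0.319 = 555.06 tonne/day of solute A reaches F7, so F7 = 555.06/0.392 = 1416 tonne/day and vapour = 324.03 tonne/day.
The evaporator receives (1−α)·1740 of feed at 0.535 water and removes 0.489 of that water:
0.489×0.535×(1−α)×1740 = 324.03
(1−α) = 324.03/455.21 = 0.7118;  α = 0.2882.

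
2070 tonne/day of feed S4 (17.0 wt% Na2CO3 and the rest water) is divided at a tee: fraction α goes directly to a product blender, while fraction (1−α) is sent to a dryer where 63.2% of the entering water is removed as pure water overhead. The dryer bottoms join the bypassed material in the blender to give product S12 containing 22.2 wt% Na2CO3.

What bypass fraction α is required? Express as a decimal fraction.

All 2070×0.170 = 351.9 tonne/day of Na2CO3 reaches S12, so S12 = 351.9/0.222 = 1585.1 tonne/day and vapour = 484.86 tonne/day.
The evaporator receives (1−α)·2070 of feed at 0.830 water and removes 0.632 of that water:
0.632×0.830×(1−α)×2070 = 484.86
(1−α) = 484.86/1085.8 = 0.4465;  α = 0.5535.

0.553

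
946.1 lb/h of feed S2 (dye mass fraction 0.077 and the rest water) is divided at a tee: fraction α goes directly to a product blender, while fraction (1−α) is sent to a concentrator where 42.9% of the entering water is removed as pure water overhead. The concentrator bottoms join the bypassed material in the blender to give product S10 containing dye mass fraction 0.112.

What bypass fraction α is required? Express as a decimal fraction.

0.211

All 946.1×0.077 = 72.85 lb/h of dye reaches S10, so S10 = 72.85/0.112 = 650.44 lb/h and vapour = 295.66 lb/h.
The evaporator receives (1−α)·946.1 of feed at 0.923 water and removes 0.429 of that water:
0.429×0.923×(1−α)×946.1 = 295.66
(1−α) = 295.66/374.62 = 0.7892;  α = 0.2108.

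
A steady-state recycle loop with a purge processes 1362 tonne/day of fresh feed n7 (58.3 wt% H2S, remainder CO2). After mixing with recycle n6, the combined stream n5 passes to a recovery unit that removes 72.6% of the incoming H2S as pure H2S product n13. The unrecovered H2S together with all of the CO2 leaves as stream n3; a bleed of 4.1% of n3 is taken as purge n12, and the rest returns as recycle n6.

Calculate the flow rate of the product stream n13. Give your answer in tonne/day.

781.9 tonne/day

H2S in n5: m_A = 1362×0.583 + (1−0.041)·(1−0.726)·m_A, so m_A = 794.05/0.7372 = 1077.1 tonne/day.
Product n13 = 0.726×1077.1 = 781.95 tonne/day.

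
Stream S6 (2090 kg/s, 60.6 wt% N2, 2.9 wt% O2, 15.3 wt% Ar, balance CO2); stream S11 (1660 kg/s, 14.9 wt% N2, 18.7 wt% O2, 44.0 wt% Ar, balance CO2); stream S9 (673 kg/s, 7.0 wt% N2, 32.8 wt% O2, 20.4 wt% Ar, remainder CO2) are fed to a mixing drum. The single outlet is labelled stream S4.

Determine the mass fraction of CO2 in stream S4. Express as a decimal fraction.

Total flow out = 2090 + 1660 + 673 = 4423 kg/s.
CO2 in = 2090×0.212 + 1660×0.224 + 673×0.398 = 1082.8 kg/s.
CO2 mass fraction in S4 = 1082.8/4423 = 0.245.

0.245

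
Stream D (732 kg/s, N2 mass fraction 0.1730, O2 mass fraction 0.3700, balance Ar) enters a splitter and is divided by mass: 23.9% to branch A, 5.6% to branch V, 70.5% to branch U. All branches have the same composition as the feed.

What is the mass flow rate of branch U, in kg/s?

516.1 kg/s

Branch U flow = 0.705×732 = 516.06 kg/s.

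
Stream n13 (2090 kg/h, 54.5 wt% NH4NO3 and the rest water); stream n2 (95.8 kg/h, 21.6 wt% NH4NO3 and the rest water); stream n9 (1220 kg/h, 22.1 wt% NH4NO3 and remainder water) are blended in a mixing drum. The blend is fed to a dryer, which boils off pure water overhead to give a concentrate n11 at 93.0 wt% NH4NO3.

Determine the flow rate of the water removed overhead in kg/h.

NH4NO3 entering = 2090×0.545 + 95.8×0.216 + 1220×0.221 = 1429.4 kg/h.
All NH4NO3 reports to n11, so n11 = 1429.4/0.930 = 1536.9 kg/h.
Total feed = 3405.8 kg/h; overhead = 3405.8 − 1536.9 = 1868.9 kg/h.

1869 kg/h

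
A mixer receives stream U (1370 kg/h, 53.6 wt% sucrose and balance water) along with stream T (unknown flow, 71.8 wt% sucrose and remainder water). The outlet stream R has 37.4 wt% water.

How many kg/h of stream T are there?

1340 kg/h

Let T be the unknown flow. Total out = 1370 + T.
water balance: 635.68 + 0.282·T = 0.374·(1370 + T)
(0.282 − 0.374)·T = 0.374×1370 − 635.68 = -123.3
T = -123.3 / -0.092 = 1340.2 kg/h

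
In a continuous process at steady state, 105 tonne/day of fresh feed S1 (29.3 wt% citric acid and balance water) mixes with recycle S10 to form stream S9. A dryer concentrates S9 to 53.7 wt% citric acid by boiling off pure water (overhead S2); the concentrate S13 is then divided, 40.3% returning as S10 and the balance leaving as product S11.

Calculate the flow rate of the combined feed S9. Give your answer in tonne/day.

143.7 tonne/day

Overall citric acid balance (none leaves overhead): citric acid in fresh feed = citric acid in product, i.e. 105×0.293 = (1−0.403)·S13·0.537.
S13 = 30.765/(0.537×0.597) = 95.964 tonne/day.
Recycle S10 = 0.403×95.964 = 38.673 tonne/day.
Combined feed S9 = 105 + 38.673 = 143.67 tonne/day.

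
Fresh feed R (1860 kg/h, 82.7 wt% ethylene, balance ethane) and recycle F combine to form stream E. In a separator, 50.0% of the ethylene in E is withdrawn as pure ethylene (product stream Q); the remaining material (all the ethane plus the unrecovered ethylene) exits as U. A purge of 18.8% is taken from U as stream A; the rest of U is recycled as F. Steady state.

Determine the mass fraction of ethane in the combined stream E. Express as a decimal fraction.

ethane enters only via R and leaves only via the purge: 1860×0.173 = 0.188×(ethane in U), and the separator passes all ethane, so ethane in E = ethane in U = 1711.6 kg/h.
ethylene in E: m_A = 1860×0.827 + (1−0.188)·(1−0.500)·m_A, so m_A = 1538.2/0.5940 = 2589.6 kg/h.
E = 2589.6 + 1711.6 = 4301.2 kg/h.
ethane fraction in E = 1711.6/4301.2 = 0.3979.

0.3979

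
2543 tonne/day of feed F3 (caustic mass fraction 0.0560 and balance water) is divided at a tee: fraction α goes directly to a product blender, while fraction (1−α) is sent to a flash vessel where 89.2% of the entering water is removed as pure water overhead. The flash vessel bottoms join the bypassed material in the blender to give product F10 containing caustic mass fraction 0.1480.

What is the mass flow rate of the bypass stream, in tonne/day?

665.7 tonne/day

All 2543×0.056 = 142.41 tonne/day of caustic reaches F10, so F10 = 142.41/0.148 = 962.22 tonne/day and vapour = 1580.8 tonne/day.
The evaporator receives (1−α)·2543 of feed at 0.944 water and removes 0.892 of that water:
0.892×0.944×(1−α)×2543 = 1580.8
(1−α) = 1580.8/2141.3 = 0.7382;  α = 0.2618.
Bypass flow = 0.2618×2543 = 665.69 tonne/day.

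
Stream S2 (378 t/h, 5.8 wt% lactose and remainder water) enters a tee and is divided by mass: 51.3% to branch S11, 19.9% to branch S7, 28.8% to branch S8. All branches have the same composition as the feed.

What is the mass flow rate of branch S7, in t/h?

75.22 t/h

Branch S7 flow = 0.199×378 = 75.222 t/h.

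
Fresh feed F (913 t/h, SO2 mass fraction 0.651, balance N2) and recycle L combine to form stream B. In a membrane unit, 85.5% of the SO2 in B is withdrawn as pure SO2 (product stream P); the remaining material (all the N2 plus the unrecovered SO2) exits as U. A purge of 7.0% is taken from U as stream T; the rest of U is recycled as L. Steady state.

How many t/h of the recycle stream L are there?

4326 t/h

N2 enters only via F and leaves only via the purge: 913×0.349 = 0.070×(N2 in U), and the membrane unit passes all N2, so N2 in B = N2 in U = 4552 t/h.
SO2 in B: m_A = 913×0.651 + (1−0.070)·(1−0.855)·m_A, so m_A = 594.36/0.8651 = 687.01 t/h.
U = (1−0.855)×687.01 + 4552 = 4651.6 t/h.
Recycle L = (1−0.070)×4651.6 = 4326 t/h.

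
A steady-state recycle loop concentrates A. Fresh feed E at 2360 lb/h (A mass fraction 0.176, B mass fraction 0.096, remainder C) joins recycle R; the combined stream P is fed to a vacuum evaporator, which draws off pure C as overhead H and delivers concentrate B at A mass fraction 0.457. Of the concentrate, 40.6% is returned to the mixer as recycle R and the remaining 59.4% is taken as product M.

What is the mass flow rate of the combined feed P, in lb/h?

2981 lb/h

Overall A balance (none leaves overhead): A in fresh feed = A in product, i.e. 2360×0.176 = (1−0.406)·B·0.457.
B = 415.36/(0.457×0.594) = 1530.1 lb/h.
Recycle R = 0.406×1530.1 = 621.22 lb/h.
Combined feed P = 2360 + 621.22 = 2981.2 lb/h.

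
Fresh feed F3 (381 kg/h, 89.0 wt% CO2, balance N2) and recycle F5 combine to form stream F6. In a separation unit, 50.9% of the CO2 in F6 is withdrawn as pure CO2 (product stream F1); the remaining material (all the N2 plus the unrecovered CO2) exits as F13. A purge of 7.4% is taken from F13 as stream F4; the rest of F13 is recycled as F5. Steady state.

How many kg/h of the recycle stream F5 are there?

807.2 kg/h

N2 enters only via F3 and leaves only via the purge: 381×0.110 = 0.074×(N2 in F13), and the separation unit passes all N2, so N2 in F6 = N2 in F13 = 566.35 kg/h.
CO2 in F6: m_A = 381×0.890 + (1−0.074)·(1−0.509)·m_A, so m_A = 339.09/0.5453 = 621.8 kg/h.
F13 = (1−0.509)×621.8 + 566.35 = 871.66 kg/h.
Recycle F5 = (1−0.074)×871.66 = 807.15 kg/h.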